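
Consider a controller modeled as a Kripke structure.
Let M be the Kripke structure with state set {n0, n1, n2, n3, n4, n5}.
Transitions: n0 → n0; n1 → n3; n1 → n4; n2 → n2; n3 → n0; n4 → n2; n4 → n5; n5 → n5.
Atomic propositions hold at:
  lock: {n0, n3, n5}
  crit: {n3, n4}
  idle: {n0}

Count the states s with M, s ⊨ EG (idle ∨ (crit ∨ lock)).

4

Sat(crit ∨ lock) = {n0, n3, n4, n5}
Sat(idle ∨ (crit ∨ lock)) = {n0, n3, n4, n5}
EG (idle ∨ (crit ∨ lock)): greatest fixpoint, start Z0 = {n0, n3, n4, n5}, keep only states in Sat with some successor in Z. Already a fixed point.
Sat(EG (idle ∨ (crit ∨ lock))) = {n0, n3, n4, n5}
|Sat(EG (idle ∨ (crit ∨ lock)))| = |{n0, n3, n4, n5}| = 4.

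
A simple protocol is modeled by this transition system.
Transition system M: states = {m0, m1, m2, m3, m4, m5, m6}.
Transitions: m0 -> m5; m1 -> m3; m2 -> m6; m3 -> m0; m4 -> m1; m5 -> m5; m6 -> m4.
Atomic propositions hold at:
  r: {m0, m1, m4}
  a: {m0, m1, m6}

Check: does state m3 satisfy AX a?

Sat(AX a) = {s : every successor in {m0, m1, m6}} = {m2, m3, m4}
m3 ∈ Sat(AX a) = {m2, m3, m4}, so the formula holds at m3.

Yes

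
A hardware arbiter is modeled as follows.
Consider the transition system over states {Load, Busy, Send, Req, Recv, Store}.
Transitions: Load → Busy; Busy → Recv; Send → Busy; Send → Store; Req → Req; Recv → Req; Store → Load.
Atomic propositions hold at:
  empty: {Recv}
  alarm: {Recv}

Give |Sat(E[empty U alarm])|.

1

E[empty U alarm]: least fixpoint, start Z0 = Sat(alarm) = {Recv}, add states in Sat(empty) with some successor in Z. Already a fixed point.
Sat(E[empty U alarm]) = {Recv}
|Sat(E[empty U alarm])| = |{Recv}| = 1.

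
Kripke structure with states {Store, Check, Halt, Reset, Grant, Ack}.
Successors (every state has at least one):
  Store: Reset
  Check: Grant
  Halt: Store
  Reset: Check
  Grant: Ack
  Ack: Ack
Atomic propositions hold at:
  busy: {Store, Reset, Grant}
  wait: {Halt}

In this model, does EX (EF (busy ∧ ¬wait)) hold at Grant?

No

Sat(¬wait) = {Store, Check, Reset, Grant, Ack}
Sat(busy ∧ ¬wait) = {Store, Reset, Grant}
EF (busy ∧ ¬wait): least fixpoint, start Z0 = {Store, Reset, Grant}, add states with some successor in Z. Z1 = {Store, Check, Halt, Reset, Grant}; fixed.
Sat(EF (busy ∧ ¬wait)) = {Store, Check, Halt, Reset, Grant}
Sat(EX (EF (busy ∧ ¬wait))) = {s : some successor in {Store, Check, Halt, Reset, Grant}} = {Store, Check, Halt, Reset}
Grant ∉ Sat(EX (EF (busy ∧ ¬wait))) = {Store, Check, Halt, Reset}, so the formula does not hold at Grant.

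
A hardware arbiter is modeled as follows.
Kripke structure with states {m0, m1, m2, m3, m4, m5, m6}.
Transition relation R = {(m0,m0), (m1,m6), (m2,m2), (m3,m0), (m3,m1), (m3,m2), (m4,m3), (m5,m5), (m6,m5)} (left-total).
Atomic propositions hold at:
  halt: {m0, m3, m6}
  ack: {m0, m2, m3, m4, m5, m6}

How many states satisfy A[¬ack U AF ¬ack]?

1

Sat(¬ack) = {m1}
AF ¬ack: least fixpoint, start Z0 = {m1}, add states with every successor in Z. Already a fixed point.
Sat(AF ¬ack) = {m1}
A[¬ack U AF ¬ack]: least fixpoint, start Z0 = Sat(AF ¬ack) = {m1}, add states in Sat(¬ack) with every successor in Z. Already a fixed point.
Sat(A[¬ack U AF ¬ack]) = {m1}
|Sat(A[¬ack U AF ¬ack])| = |{m1}| = 1.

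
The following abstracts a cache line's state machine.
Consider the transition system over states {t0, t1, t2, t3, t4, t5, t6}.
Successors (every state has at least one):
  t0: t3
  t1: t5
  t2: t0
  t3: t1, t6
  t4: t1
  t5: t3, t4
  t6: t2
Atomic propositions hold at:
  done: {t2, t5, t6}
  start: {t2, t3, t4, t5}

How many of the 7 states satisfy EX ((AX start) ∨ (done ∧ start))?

Sat(AX start) = {s : every successor in {t2, t3, t4, t5}} = {t0, t1, t5, t6}
Sat(done ∧ start) = {t2, t5}
Sat((AX start) ∨ (done ∧ start)) = {t0, t1, t2, t5, t6}
Sat(EX ((AX start) ∨ (done ∧ start))) = {s : some successor in {t0, t1, t2, t5, t6}} = {t1, t2, t3, t4, t6}
|Sat(EX ((AX start) ∨ (done ∧ start)))| = |{t1, t2, t3, t4, t6}| = 5.

5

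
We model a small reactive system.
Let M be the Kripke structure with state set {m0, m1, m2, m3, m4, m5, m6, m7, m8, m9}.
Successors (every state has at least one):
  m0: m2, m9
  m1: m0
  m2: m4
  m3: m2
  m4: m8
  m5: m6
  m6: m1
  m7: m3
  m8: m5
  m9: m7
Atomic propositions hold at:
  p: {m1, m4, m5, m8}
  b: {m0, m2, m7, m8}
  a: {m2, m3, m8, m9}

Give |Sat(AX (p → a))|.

7

Sat(p → a) = {m0, m2, m3, m6, m7, m8, m9}
Sat(AX (p → a)) = {s : every successor in {m0, m2, m3, m6, m7, m8, m9}} = {m0, m1, m3, m4, m5, m7, m9}
|Sat(AX (p → a))| = |{m0, m1, m3, m4, m5, m7, m9}| = 7.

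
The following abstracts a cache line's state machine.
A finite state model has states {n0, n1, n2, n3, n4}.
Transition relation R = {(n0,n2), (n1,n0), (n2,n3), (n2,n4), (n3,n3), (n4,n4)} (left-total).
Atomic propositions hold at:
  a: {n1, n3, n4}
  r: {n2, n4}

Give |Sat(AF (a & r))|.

Sat(a & r) = {n4}
AF (a & r): least fixpoint, start Z0 = {n4}, add states with every successor in Z. Already a fixed point.
Sat(AF (a & r)) = {n4}
|Sat(AF (a & r))| = |{n4}| = 1.

1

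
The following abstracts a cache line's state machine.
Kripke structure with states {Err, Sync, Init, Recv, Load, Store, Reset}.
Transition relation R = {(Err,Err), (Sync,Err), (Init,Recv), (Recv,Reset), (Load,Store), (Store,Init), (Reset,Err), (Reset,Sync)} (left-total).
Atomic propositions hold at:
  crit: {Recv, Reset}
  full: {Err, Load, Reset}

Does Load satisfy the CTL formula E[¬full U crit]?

No

Sat(¬full) = {Sync, Init, Recv, Store}
E[¬full U crit]: least fixpoint, start Z0 = Sat(crit) = {Recv, Reset}, add states in Sat(¬full) with some successor in Z. Z1 = {Init, Recv, Reset}; Z2 = {Init, Recv, Store, Reset}; fixed.
Sat(E[¬full U crit]) = {Init, Recv, Store, Reset}
Load ∉ Sat(E[¬full U crit]) = {Init, Recv, Store, Reset}, so the formula does not hold at Load.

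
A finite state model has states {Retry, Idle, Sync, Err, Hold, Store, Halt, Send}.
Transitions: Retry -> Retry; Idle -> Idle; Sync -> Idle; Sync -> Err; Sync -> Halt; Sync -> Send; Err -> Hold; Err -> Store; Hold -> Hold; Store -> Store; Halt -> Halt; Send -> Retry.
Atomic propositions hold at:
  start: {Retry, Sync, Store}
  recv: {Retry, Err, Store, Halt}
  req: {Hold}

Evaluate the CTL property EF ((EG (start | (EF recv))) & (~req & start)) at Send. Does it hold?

Yes

EF recv: least fixpoint, start Z0 = {Retry, Err, Store, Halt}, add states with some successor in Z. Z1 = {Retry, Sync, Err, Store, Halt, Send}; fixed.
Sat(EF recv) = {Retry, Sync, Err, Store, Halt, Send}
Sat(start | (EF recv)) = {Retry, Sync, Err, Store, Halt, Send}
EG (start | (EF recv)): greatest fixpoint, start Z0 = {Retry, Sync, Err, Store, Halt, Send}, keep only states in Sat with some successor in Z. Already a fixed point.
Sat(EG (start | (EF recv))) = {Retry, Sync, Err, Store, Halt, Send}
Sat(~req) = {Retry, Idle, Sync, Err, Store, Halt, Send}
Sat(~req & start) = {Retry, Sync, Store}
Sat((EG (start | (EF recv))) & (~req & start)) = {Retry, Sync, Store}
EF ((EG (start | (EF recv))) & (~req & start)): least fixpoint, start Z0 = {Retry, Sync, Store}, add states with some successor in Z. Z1 = {Retry, Sync, Err, Store, Send}; fixed.
Sat(EF ((EG (start | (EF recv))) & (~req & start))) = {Retry, Sync, Err, Store, Send}
Send ∈ Sat(EF ((EG (start | (EF recv))) & (~req & start))) = {Retry, Sync, Err, Store, Send}, so the formula holds at Send.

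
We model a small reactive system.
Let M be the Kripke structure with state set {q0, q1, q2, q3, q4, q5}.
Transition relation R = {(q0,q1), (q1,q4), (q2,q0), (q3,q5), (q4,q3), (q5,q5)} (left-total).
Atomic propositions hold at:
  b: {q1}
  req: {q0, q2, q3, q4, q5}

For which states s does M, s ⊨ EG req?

EG req: greatest fixpoint, start Z0 = {q0, q2, q3, q4, q5}, keep only states in Sat with some successor in Z. Z1 = {q2, q3, q4, q5}; Z2 = {q3, q4, q5}; fixed.
Sat(EG req) = {q3, q4, q5}

{q3, q4, q5}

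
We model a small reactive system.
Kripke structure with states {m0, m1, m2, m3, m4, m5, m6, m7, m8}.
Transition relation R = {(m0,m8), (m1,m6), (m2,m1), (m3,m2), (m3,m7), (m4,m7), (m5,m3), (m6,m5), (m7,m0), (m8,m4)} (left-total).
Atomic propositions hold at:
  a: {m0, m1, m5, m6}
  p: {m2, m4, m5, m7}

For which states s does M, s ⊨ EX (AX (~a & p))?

Sat(~a) = {m2, m3, m4, m7, m8}
Sat(~a & p) = {m2, m4, m7}
Sat(AX (~a & p)) = {s : every successor in {m2, m4, m7}} = {m3, m4, m8}
Sat(EX (AX (~a & p))) = {s : some successor in {m3, m4, m8}} = {m0, m5, m8}

{m0, m5, m8}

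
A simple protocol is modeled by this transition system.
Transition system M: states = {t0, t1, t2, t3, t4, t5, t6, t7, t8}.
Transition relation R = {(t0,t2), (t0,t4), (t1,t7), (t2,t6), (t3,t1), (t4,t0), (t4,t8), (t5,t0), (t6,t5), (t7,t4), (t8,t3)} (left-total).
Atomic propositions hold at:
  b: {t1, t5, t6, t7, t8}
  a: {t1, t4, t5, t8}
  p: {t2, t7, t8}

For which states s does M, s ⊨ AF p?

AF p: least fixpoint, start Z0 = {t2, t7, t8}, add states with every successor in Z. Z1 = {t1, t2, t7, t8}; Z2 = {t1, t2, t3, t7, t8}; fixed.
Sat(AF p) = {t1, t2, t3, t7, t8}

{t1, t2, t3, t7, t8}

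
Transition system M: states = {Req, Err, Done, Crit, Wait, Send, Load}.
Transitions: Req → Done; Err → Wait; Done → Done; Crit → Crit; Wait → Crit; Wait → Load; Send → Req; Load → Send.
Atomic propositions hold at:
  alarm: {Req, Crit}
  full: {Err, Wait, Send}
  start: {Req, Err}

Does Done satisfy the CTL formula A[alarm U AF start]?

AF start: least fixpoint, start Z0 = {Req, Err}, add states with every successor in Z. Z1 = {Req, Err, Send}; Z2 = {Req, Err, Send, Load}; fixed.
Sat(AF start) = {Req, Err, Send, Load}
A[alarm U AF start]: least fixpoint, start Z0 = Sat(AF start) = {Req, Err, Send, Load}, add states in Sat(alarm) with every successor in Z. Already a fixed point.
Sat(A[alarm U AF start]) = {Req, Err, Send, Load}
Done ∉ Sat(A[alarm U AF start]) = {Req, Err, Send, Load}, so the formula does not hold at Done.

No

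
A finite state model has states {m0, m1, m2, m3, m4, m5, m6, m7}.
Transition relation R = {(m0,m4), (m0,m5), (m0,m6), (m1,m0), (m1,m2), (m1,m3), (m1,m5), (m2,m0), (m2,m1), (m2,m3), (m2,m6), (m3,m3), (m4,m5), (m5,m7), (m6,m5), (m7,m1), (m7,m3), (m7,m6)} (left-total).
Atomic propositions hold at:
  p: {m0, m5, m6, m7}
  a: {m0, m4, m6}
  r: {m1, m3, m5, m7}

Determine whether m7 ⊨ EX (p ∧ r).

Sat(p ∧ r) = {m5, m7}
Sat(EX (p ∧ r)) = {s : some successor in {m5, m7}} = {m0, m1, m4, m5, m6}
m7 ∉ Sat(EX (p ∧ r)) = {m0, m1, m4, m5, m6}, so the formula does not hold at m7.

No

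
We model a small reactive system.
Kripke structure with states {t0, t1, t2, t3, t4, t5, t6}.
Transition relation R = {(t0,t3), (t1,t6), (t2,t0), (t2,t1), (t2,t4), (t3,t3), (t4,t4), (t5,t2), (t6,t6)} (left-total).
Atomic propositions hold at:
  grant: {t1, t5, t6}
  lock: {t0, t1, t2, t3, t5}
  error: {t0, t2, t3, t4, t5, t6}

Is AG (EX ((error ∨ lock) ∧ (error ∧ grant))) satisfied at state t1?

Yes

Sat(error ∨ lock) = {t0, t1, t2, t3, t4, t5, t6}
Sat(error ∧ grant) = {t5, t6}
Sat((error ∨ lock) ∧ (error ∧ grant)) = {t5, t6}
Sat(EX ((error ∨ lock) ∧ (error ∧ grant))) = {s : some successor in {t5, t6}} = {t1, t6}
AG (EX ((error ∨ lock) ∧ (error ∧ grant))): greatest fixpoint, start Z0 = {t1, t6}, keep only states in Sat with every successor in Z. Already a fixed point.
Sat(AG (EX ((error ∨ lock) ∧ (error ∧ grant)))) = {t1, t6}
t1 ∈ Sat(AG (EX ((error ∨ lock) ∧ (error ∧ grant)))) = {t1, t6}, so the formula holds at t1.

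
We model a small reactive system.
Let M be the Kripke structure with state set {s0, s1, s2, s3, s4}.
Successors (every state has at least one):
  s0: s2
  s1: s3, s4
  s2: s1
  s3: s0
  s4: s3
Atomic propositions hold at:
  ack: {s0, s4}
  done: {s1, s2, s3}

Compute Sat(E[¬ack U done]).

{s1, s2, s3}

Sat(¬ack) = {s1, s2, s3}
E[¬ack U done]: least fixpoint, start Z0 = Sat(done) = {s1, s2, s3}, add states in Sat(¬ack) with some successor in Z. Already a fixed point.
Sat(E[¬ack U done]) = {s1, s2, s3}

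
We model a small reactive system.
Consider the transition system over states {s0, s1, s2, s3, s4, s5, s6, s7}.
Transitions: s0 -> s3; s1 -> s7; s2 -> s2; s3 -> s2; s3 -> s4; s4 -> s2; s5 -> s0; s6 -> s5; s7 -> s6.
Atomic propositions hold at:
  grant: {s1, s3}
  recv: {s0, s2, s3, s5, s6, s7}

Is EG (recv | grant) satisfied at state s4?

No

Sat(recv | grant) = {s0, s1, s2, s3, s5, s6, s7}
EG (recv | grant): greatest fixpoint, start Z0 = {s0, s1, s2, s3, s5, s6, s7}, keep only states in Sat with some successor in Z. Already a fixed point.
Sat(EG (recv | grant)) = {s0, s1, s2, s3, s5, s6, s7}
s4 ∉ Sat(EG (recv | grant)) = {s0, s1, s2, s3, s5, s6, s7}, so the formula does not hold at s4.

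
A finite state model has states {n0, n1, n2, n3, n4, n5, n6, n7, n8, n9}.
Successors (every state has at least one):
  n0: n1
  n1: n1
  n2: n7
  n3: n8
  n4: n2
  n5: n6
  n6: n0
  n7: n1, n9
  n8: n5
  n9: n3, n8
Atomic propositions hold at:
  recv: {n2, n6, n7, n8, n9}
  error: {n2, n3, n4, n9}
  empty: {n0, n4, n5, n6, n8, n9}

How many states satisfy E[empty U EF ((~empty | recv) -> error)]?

Sat(~empty) = {n1, n2, n3, n7}
Sat(~empty | recv) = {n1, n2, n3, n6, n7, n8, n9}
Sat((~empty | recv) -> error) = {n0, n2, n3, n4, n5, n9}
EF ((~empty | recv) -> error): least fixpoint, start Z0 = {n0, n2, n3, n4, n5, n9}, add states with some successor in Z. Z1 = {n0, n2, n3, n4, n5, n6, n7, n8, n9}; fixed.
Sat(EF ((~empty | recv) -> error)) = {n0, n2, n3, n4, n5, n6, n7, n8, n9}
E[empty U EF ((~empty | recv) -> error)]: least fixpoint, start Z0 = Sat(EF ((~empty | recv) -> error)) = {n0, n2, n3, n4, n5, n6, n7, n8, n9}, add states in Sat(empty) with some successor in Z. Already a fixed point.
Sat(E[empty U EF ((~empty | recv) -> error)]) = {n0, n2, n3, n4, n5, n6, n7, n8, n9}
|Sat(E[empty U EF ((~empty | recv) -> error)])| = |{n0, n2, n3, n4, n5, n6, n7, n8, n9}| = 9.

9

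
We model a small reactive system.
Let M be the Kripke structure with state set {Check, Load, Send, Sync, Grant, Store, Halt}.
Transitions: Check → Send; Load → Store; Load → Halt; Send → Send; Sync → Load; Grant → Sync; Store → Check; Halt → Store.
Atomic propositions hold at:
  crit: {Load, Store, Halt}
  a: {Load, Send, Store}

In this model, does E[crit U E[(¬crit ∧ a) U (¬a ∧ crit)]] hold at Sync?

No

Sat(¬crit) = {Check, Send, Sync, Grant}
Sat(¬crit ∧ a) = {Send}
Sat(¬a) = {Check, Sync, Grant, Halt}
Sat(¬a ∧ crit) = {Halt}
E[(¬crit ∧ a) U (¬a ∧ crit)]: least fixpoint, start Z0 = Sat((¬a ∧ crit)) = {Halt}, add states in Sat(¬crit ∧ a) with some successor in Z. Already a fixed point.
Sat(E[(¬crit ∧ a) U (¬a ∧ crit)]) = {Halt}
E[crit U E[(¬crit ∧ a) U (¬a ∧ crit)]]: least fixpoint, start Z0 = Sat(E[(¬crit ∧ a) U (¬a ∧ crit)]) = {Halt}, add states in Sat(crit) with some successor in Z. Z1 = {Load, Halt}; fixed.
Sat(E[crit U E[(¬crit ∧ a) U (¬a ∧ crit)]]) = {Load, Halt}
Sync ∉ Sat(E[crit U E[(¬crit ∧ a) U (¬a ∧ crit)]]) = {Load, Halt}, so the formula does not hold at Sync.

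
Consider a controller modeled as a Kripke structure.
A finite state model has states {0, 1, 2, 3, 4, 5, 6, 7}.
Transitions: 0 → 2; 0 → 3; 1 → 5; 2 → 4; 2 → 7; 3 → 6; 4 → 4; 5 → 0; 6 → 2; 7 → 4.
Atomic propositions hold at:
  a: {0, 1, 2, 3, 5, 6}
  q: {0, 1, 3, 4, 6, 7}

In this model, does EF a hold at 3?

Yes

EF a: least fixpoint, start Z0 = {0, 1, 2, 3, 5, 6}, add states with some successor in Z. Already a fixed point.
Sat(EF a) = {0, 1, 2, 3, 5, 6}
3 ∈ Sat(EF a) = {0, 1, 2, 3, 5, 6}, so the formula holds at 3.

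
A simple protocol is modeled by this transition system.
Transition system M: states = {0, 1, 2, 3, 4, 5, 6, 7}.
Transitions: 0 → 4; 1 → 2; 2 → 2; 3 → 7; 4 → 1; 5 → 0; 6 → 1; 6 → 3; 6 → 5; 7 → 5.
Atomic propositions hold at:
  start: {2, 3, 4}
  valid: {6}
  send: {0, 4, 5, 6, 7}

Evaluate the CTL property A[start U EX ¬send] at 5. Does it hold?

No

Sat(¬send) = {1, 2, 3}
Sat(EX ¬send) = {s : some successor in {1, 2, 3}} = {1, 2, 4, 6}
A[start U EX ¬send]: least fixpoint, start Z0 = Sat(EX ¬send) = {1, 2, 4, 6}, add states in Sat(start) with every successor in Z. Already a fixed point.
Sat(A[start U EX ¬send]) = {1, 2, 4, 6}
5 ∉ Sat(A[start U EX ¬send]) = {1, 2, 4, 6}, so the formula does not hold at 5.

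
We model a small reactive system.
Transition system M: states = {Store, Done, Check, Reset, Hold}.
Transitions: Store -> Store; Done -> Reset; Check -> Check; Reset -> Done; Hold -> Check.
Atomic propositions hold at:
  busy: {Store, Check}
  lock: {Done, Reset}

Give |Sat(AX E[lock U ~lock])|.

3

Sat(~lock) = {Store, Check, Hold}
E[lock U ~lock]: least fixpoint, start Z0 = Sat(~lock) = {Store, Check, Hold}, add states in Sat(lock) with some successor in Z. Already a fixed point.
Sat(E[lock U ~lock]) = {Store, Check, Hold}
Sat(AX E[lock U ~lock]) = {s : every successor in {Store, Check, Hold}} = {Store, Check, Hold}
|Sat(AX E[lock U ~lock])| = |{Store, Check, Hold}| = 3.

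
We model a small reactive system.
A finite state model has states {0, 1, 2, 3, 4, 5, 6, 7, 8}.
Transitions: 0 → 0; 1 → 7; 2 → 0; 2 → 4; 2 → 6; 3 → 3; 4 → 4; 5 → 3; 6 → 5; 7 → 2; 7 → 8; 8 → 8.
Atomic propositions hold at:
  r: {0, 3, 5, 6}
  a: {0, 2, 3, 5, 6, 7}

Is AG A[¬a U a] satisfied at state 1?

No

Sat(¬a) = {1, 4, 8}
A[¬a U a]: least fixpoint, start Z0 = Sat(a) = {0, 2, 3, 5, 6, 7}, add states in Sat(¬a) with every successor in Z. Z1 = {0, 1, 2, 3, 5, 6, 7}; fixed.
Sat(A[¬a U a]) = {0, 1, 2, 3, 5, 6, 7}
AG A[¬a U a]: greatest fixpoint, start Z0 = {0, 1, 2, 3, 5, 6, 7}, keep only states in Sat with every successor in Z. Z1 = {0, 1, 3, 5, 6}; Z2 = {0, 3, 5, 6}; fixed.
Sat(AG A[¬a U a]) = {0, 3, 5, 6}
1 ∉ Sat(AG A[¬a U a]) = {0, 3, 5, 6}, so the formula does not hold at 1.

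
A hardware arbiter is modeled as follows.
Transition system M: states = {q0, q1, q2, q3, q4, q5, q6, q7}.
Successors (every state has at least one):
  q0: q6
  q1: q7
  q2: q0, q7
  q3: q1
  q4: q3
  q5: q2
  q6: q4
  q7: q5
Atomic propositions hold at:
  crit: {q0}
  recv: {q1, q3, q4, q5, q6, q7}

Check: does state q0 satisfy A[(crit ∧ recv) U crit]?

Yes

Sat(crit ∧ recv) = ∅
A[(crit ∧ recv) U crit]: least fixpoint, start Z0 = Sat(crit) = {q0}, add states in Sat(crit ∧ recv) with every successor in Z. Already a fixed point.
Sat(A[(crit ∧ recv) U crit]) = {q0}
q0 ∈ Sat(A[(crit ∧ recv) U crit]) = {q0}, so the formula holds at q0.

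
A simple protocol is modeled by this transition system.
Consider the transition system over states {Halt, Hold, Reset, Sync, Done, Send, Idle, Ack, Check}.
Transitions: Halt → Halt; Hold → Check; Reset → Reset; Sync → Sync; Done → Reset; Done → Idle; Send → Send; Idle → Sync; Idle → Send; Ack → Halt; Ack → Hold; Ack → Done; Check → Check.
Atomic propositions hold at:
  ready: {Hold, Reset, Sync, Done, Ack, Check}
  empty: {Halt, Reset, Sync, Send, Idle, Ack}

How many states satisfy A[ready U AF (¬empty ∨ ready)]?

Sat(¬empty) = {Hold, Done, Check}
Sat(¬empty ∨ ready) = {Hold, Reset, Sync, Done, Ack, Check}
AF (¬empty ∨ ready): least fixpoint, start Z0 = {Hold, Reset, Sync, Done, Ack, Check}, add states with every successor in Z. Already a fixed point.
Sat(AF (¬empty ∨ ready)) = {Hold, Reset, Sync, Done, Ack, Check}
A[ready U AF (¬empty ∨ ready)]: least fixpoint, start Z0 = Sat(AF (¬empty ∨ ready)) = {Hold, Reset, Sync, Done, Ack, Check}, add states in Sat(ready) with every successor in Z. Already a fixed point.
Sat(A[ready U AF (¬empty ∨ ready)]) = {Hold, Reset, Sync, Done, Ack, Check}
|Sat(A[ready U AF (¬empty ∨ ready)])| = |{Hold, Reset, Sync, Done, Ack, Check}| = 6.

6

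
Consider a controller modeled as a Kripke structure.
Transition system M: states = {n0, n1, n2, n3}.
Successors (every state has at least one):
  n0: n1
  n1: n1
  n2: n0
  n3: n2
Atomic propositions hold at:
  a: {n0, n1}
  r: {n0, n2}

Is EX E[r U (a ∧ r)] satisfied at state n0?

No

Sat(a ∧ r) = {n0}
E[r U (a ∧ r)]: least fixpoint, start Z0 = Sat((a ∧ r)) = {n0}, add states in Sat(r) with some successor in Z. Z1 = {n0, n2}; fixed.
Sat(E[r U (a ∧ r)]) = {n0, n2}
Sat(EX E[r U (a ∧ r)]) = {s : some successor in {n0, n2}} = {n2, n3}
n0 ∉ Sat(EX E[r U (a ∧ r)]) = {n2, n3}, so the formula does not hold at n0.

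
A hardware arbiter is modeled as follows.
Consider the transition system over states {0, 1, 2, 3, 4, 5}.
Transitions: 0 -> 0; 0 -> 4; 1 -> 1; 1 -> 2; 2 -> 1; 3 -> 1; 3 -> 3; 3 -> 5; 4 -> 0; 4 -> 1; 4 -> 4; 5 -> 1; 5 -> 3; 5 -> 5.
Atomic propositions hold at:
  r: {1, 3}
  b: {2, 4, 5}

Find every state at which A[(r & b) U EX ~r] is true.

{0, 1, 3, 4, 5}

Sat(r & b) = ∅
Sat(~r) = {0, 2, 4, 5}
Sat(EX ~r) = {s : some successor in {0, 2, 4, 5}} = {0, 1, 3, 4, 5}
A[(r & b) U EX ~r]: least fixpoint, start Z0 = Sat(EX ~r) = {0, 1, 3, 4, 5}, add states in Sat(r & b) with every successor in Z. Already a fixed point.
Sat(A[(r & b) U EX ~r]) = {0, 1, 3, 4, 5}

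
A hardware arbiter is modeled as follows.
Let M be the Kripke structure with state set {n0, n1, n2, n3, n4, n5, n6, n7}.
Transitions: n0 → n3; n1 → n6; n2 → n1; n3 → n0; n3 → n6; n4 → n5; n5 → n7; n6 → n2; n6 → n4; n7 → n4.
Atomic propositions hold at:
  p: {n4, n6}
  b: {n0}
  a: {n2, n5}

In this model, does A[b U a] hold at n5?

A[b U a]: least fixpoint, start Z0 = Sat(a) = {n2, n5}, add states in Sat(b) with every successor in Z. Already a fixed point.
Sat(A[b U a]) = {n2, n5}
n5 ∈ Sat(A[b U a]) = {n2, n5}, so the formula holds at n5.

Yes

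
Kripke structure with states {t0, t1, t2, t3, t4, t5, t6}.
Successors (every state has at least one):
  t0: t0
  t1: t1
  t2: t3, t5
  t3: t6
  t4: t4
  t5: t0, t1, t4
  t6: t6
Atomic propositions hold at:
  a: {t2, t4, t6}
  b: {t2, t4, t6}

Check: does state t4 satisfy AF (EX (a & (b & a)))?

Yes

Sat(b & a) = {t2, t4, t6}
Sat(a & (b & a)) = {t2, t4, t6}
Sat(EX (a & (b & a))) = {s : some successor in {t2, t4, t6}} = {t3, t4, t5, t6}
AF (EX (a & (b & a))): least fixpoint, start Z0 = {t3, t4, t5, t6}, add states with every successor in Z. Z1 = {t2, t3, t4, t5, t6}; fixed.
Sat(AF (EX (a & (b & a)))) = {t2, t3, t4, t5, t6}
t4 ∈ Sat(AF (EX (a & (b & a)))) = {t2, t3, t4, t5, t6}, so the formula holds at t4.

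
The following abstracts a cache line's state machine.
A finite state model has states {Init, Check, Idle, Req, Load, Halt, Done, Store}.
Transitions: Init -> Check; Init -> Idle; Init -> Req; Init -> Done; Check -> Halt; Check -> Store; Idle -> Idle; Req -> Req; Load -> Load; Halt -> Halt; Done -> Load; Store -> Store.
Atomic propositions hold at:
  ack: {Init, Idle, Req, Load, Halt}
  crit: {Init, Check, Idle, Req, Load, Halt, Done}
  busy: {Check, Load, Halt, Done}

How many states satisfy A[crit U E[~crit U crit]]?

Sat(~crit) = {Store}
E[~crit U crit]: least fixpoint, start Z0 = Sat(crit) = {Init, Check, Idle, Req, Load, Halt, Done}, add states in Sat(~crit) with some successor in Z. Already a fixed point.
Sat(E[~crit U crit]) = {Init, Check, Idle, Req, Load, Halt, Done}
A[crit U E[~crit U crit]]: least fixpoint, start Z0 = Sat(E[~crit U crit]) = {Init, Check, Idle, Req, Load, Halt, Done}, add states in Sat(crit) with every successor in Z. Already a fixed point.
Sat(A[crit U E[~crit U crit]]) = {Init, Check, Idle, Req, Load, Halt, Done}
|Sat(A[crit U E[~crit U crit]])| = |{Init, Check, Idle, Req, Load, Halt, Done}| = 7.

7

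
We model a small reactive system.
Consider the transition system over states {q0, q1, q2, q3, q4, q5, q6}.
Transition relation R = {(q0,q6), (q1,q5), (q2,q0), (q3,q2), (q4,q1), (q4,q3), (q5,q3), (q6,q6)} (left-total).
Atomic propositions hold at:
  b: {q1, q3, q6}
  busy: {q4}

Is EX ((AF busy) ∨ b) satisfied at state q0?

Yes

AF busy: least fixpoint, start Z0 = {q4}, add states with every successor in Z. Already a fixed point.
Sat(AF busy) = {q4}
Sat((AF busy) ∨ b) = {q1, q3, q4, q6}
Sat(EX ((AF busy) ∨ b)) = {s : some successor in {q1, q3, q4, q6}} = {q0, q4, q5, q6}
q0 ∈ Sat(EX ((AF busy) ∨ b)) = {q0, q4, q5, q6}, so the formula holds at q0.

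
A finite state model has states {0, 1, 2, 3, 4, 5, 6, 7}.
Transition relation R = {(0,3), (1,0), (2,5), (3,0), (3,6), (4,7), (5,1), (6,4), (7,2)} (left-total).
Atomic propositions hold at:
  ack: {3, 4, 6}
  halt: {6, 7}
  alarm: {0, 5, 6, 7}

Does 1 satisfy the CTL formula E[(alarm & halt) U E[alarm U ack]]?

No

Sat(alarm & halt) = {6, 7}
E[alarm U ack]: least fixpoint, start Z0 = Sat(ack) = {3, 4, 6}, add states in Sat(alarm) with some successor in Z. Z1 = {0, 3, 4, 6}; fixed.
Sat(E[alarm U ack]) = {0, 3, 4, 6}
E[(alarm & halt) U E[alarm U ack]]: least fixpoint, start Z0 = Sat(E[alarm U ack]) = {0, 3, 4, 6}, add states in Sat(alarm & halt) with some successor in Z. Already a fixed point.
Sat(E[(alarm & halt) U E[alarm U ack]]) = {0, 3, 4, 6}
1 ∉ Sat(E[(alarm & halt) U E[alarm U ack]]) = {0, 3, 4, 6}, so the formula does not hold at 1.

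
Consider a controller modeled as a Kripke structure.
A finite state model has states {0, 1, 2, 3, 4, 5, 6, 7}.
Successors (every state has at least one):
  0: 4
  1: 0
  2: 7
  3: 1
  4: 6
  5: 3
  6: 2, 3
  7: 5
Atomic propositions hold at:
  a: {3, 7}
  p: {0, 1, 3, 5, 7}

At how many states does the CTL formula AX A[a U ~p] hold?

2

Sat(~p) = {2, 4, 6}
A[a U ~p]: least fixpoint, start Z0 = Sat(~p) = {2, 4, 6}, add states in Sat(a) with every successor in Z. Already a fixed point.
Sat(A[a U ~p]) = {2, 4, 6}
Sat(AX A[a U ~p]) = {s : every successor in {2, 4, 6}} = {0, 4}
|Sat(AX A[a U ~p])| = |{0, 4}| = 2.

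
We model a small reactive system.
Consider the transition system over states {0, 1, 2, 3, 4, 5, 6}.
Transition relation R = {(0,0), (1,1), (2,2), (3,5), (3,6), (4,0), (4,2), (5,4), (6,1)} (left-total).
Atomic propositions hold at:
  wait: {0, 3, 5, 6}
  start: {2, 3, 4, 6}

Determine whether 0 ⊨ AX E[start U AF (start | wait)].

Yes

Sat(start | wait) = {0, 2, 3, 4, 5, 6}
AF (start | wait): least fixpoint, start Z0 = {0, 2, 3, 4, 5, 6}, add states with every successor in Z. Already a fixed point.
Sat(AF (start | wait)) = {0, 2, 3, 4, 5, 6}
E[start U AF (start | wait)]: least fixpoint, start Z0 = Sat(AF (start | wait)) = {0, 2, 3, 4, 5, 6}, add states in Sat(start) with some successor in Z. Already a fixed point.
Sat(E[start U AF (start | wait)]) = {0, 2, 3, 4, 5, 6}
Sat(AX E[start U AF (start | wait)]) = {s : every successor in {0, 2, 3, 4, 5, 6}} = {0, 2, 3, 4, 5}
0 ∈ Sat(AX E[start U AF (start | wait)]) = {0, 2, 3, 4, 5}, so the formula holds at 0.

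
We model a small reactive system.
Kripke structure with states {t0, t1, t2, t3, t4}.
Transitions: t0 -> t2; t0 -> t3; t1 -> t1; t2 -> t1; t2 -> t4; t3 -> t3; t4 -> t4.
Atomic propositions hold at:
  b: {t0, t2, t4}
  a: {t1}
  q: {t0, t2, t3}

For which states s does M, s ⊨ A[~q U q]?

{t0, t2, t3}

Sat(~q) = {t1, t4}
A[~q U q]: least fixpoint, start Z0 = Sat(q) = {t0, t2, t3}, add states in Sat(~q) with every successor in Z. Already a fixed point.
Sat(A[~q U q]) = {t0, t2, t3}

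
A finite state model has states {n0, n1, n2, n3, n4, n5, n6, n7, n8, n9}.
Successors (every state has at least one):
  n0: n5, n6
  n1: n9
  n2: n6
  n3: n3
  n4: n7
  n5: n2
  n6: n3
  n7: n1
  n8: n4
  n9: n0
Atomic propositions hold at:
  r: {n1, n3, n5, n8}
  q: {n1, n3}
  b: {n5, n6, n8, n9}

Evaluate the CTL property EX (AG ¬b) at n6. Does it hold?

Yes

Sat(¬b) = {n0, n1, n2, n3, n4, n7}
AG ¬b: greatest fixpoint, start Z0 = {n0, n1, n2, n3, n4, n7}, keep only states in Sat with every successor in Z. Z1 = {n3, n4, n7}; Z2 = {n3, n4}; Z3 = {n3}; fixed.
Sat(AG ¬b) = {n3}
Sat(EX (AG ¬b)) = {s : some successor in {n3}} = {n3, n6}
n6 ∈ Sat(EX (AG ¬b)) = {n3, n6}, so the formula holds at n6.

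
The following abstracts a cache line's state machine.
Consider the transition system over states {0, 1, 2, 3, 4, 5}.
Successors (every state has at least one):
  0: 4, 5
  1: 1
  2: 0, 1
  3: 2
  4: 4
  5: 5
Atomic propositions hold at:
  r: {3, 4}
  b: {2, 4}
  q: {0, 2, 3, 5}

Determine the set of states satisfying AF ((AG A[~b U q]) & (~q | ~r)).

{5}

Sat(~b) = {0, 1, 3, 5}
A[~b U q]: least fixpoint, start Z0 = Sat(q) = {0, 2, 3, 5}, add states in Sat(~b) with every successor in Z. Already a fixed point.
Sat(A[~b U q]) = {0, 2, 3, 5}
AG A[~b U q]: greatest fixpoint, start Z0 = {0, 2, 3, 5}, keep only states in Sat with every successor in Z. Z1 = {3, 5}; Z2 = {5}; fixed.
Sat(AG A[~b U q]) = {5}
Sat(~q) = {1, 4}
Sat(~r) = {0, 1, 2, 5}
Sat(~q | ~r) = {0, 1, 2, 4, 5}
Sat((AG A[~b U q]) & (~q | ~r)) = {5}
AF ((AG A[~b U q]) & (~q | ~r)): least fixpoint, start Z0 = {5}, add states with every successor in Z. Already a fixed point.
Sat(AF ((AG A[~b U q]) & (~q | ~r))) = {5}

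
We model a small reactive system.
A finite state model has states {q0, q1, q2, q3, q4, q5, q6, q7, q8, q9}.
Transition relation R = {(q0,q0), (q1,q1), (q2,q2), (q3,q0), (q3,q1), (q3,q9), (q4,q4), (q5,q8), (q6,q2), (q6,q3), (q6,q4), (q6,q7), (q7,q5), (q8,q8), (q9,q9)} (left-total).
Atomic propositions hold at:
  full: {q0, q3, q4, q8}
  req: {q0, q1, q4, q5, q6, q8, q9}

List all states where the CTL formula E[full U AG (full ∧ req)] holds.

{q0, q3, q4, q8}

Sat(full ∧ req) = {q0, q4, q8}
AG (full ∧ req): greatest fixpoint, start Z0 = {q0, q4, q8}, keep only states in Sat with every successor in Z. Already a fixed point.
Sat(AG (full ∧ req)) = {q0, q4, q8}
E[full U AG (full ∧ req)]: least fixpoint, start Z0 = Sat(AG (full ∧ req)) = {q0, q4, q8}, add states in Sat(full) with some successor in Z. Z1 = {q0, q3, q4, q8}; fixed.
Sat(E[full U AG (full ∧ req)]) = {q0, q3, q4, q8}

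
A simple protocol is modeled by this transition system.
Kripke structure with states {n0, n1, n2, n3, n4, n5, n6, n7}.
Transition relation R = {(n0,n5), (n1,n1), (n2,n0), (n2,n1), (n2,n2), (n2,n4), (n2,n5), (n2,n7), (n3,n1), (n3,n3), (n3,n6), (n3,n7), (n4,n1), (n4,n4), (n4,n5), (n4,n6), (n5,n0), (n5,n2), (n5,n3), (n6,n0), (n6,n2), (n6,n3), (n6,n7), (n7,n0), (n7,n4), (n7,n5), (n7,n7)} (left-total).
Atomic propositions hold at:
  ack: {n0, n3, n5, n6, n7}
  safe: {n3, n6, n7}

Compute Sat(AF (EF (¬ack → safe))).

{n0, n2, n3, n4, n5, n6, n7}

Sat(¬ack) = {n1, n2, n4}
Sat(¬ack → safe) = {n0, n3, n5, n6, n7}
EF (¬ack → safe): least fixpoint, start Z0 = {n0, n3, n5, n6, n7}, add states with some successor in Z. Z1 = {n0, n2, n3, n4, n5, n6, n7}; fixed.
Sat(EF (¬ack → safe)) = {n0, n2, n3, n4, n5, n6, n7}
AF (EF (¬ack → safe)): least fixpoint, start Z0 = {n0, n2, n3, n4, n5, n6, n7}, add states with every successor in Z. Already a fixed point.
Sat(AF (EF (¬ack → safe))) = {n0, n2, n3, n4, n5, n6, n7}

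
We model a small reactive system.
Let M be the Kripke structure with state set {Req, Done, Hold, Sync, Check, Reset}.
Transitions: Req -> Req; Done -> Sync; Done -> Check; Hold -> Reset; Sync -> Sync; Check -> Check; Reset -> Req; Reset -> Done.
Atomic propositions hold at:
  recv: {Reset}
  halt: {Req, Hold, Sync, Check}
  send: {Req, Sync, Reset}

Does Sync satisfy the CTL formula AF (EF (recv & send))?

No

Sat(recv & send) = {Reset}
EF (recv & send): least fixpoint, start Z0 = {Reset}, add states with some successor in Z. Z1 = {Hold, Reset}; fixed.
Sat(EF (recv & send)) = {Hold, Reset}
AF (EF (recv & send)): least fixpoint, start Z0 = {Hold, Reset}, add states with every successor in Z. Already a fixed point.
Sat(AF (EF (recv & send))) = {Hold, Reset}
Sync ∉ Sat(AF (EF (recv & send))) = {Hold, Reset}, so the formula does not hold at Sync.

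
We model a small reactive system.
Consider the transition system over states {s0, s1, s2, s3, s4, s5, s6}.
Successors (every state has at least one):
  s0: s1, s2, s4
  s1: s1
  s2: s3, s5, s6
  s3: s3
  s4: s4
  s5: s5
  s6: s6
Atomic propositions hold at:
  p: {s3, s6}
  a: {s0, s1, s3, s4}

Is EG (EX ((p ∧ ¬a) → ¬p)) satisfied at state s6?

Sat(¬a) = {s2, s5, s6}
Sat(p ∧ ¬a) = {s6}
Sat(¬p) = {s0, s1, s2, s4, s5}
Sat((p ∧ ¬a) → ¬p) = {s0, s1, s2, s3, s4, s5}
Sat(EX ((p ∧ ¬a) → ¬p)) = {s : some successor in {s0, s1, s2, s3, s4, s5}} = {s0, s1, s2, s3, s4, s5}
EG (EX ((p ∧ ¬a) → ¬p)): greatest fixpoint, start Z0 = {s0, s1, s2, s3, s4, s5}, keep only states in Sat with some successor in Z. Already a fixed point.
Sat(EG (EX ((p ∧ ¬a) → ¬p))) = {s0, s1, s2, s3, s4, s5}
s6 ∉ Sat(EG (EX ((p ∧ ¬a) → ¬p))) = {s0, s1, s2, s3, s4, s5}, so the formula does not hold at s6.

No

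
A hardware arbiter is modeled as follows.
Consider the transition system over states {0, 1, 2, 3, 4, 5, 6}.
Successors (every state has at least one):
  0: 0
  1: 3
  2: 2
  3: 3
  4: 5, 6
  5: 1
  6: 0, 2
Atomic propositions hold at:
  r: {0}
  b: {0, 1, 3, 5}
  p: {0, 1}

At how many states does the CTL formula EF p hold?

EF p: least fixpoint, start Z0 = {0, 1}, add states with some successor in Z. Z1 = {0, 1, 5, 6}; Z2 = {0, 1, 4, 5, 6}; fixed.
Sat(EF p) = {0, 1, 4, 5, 6}
|Sat(EF p)| = |{0, 1, 4, 5, 6}| = 5.

5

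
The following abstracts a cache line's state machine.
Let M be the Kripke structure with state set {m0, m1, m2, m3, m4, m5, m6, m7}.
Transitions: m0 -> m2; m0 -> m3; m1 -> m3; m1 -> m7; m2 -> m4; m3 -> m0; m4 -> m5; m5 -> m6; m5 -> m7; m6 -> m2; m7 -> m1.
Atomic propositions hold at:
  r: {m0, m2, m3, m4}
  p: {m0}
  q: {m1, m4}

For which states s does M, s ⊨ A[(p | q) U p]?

{m0}

Sat(p | q) = {m0, m1, m4}
A[(p | q) U p]: least fixpoint, start Z0 = Sat(p) = {m0}, add states in Sat(p | q) with every successor in Z. Already a fixed point.
Sat(A[(p | q) U p]) = {m0}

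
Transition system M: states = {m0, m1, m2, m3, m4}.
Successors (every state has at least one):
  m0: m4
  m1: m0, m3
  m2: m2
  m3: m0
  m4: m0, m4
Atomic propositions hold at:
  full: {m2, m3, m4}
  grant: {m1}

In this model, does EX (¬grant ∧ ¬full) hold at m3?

Sat(¬grant) = {m0, m2, m3, m4}
Sat(¬full) = {m0, m1}
Sat(¬grant ∧ ¬full) = {m0}
Sat(EX (¬grant ∧ ¬full)) = {s : some successor in {m0}} = {m1, m3, m4}
m3 ∈ Sat(EX (¬grant ∧ ¬full)) = {m1, m3, m4}, so the formula holds at m3.

Yes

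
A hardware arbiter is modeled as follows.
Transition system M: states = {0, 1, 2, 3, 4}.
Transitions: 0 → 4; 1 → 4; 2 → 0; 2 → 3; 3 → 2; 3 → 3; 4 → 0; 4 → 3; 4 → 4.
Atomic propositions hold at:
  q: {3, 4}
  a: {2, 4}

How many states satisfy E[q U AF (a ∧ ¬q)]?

3

Sat(¬q) = {0, 1, 2}
Sat(a ∧ ¬q) = {2}
AF (a ∧ ¬q): least fixpoint, start Z0 = {2}, add states with every successor in Z. Already a fixed point.
Sat(AF (a ∧ ¬q)) = {2}
E[q U AF (a ∧ ¬q)]: least fixpoint, start Z0 = Sat(AF (a ∧ ¬q)) = {2}, add states in Sat(q) with some successor in Z. Z1 = {2, 3}; Z2 = {2, 3, 4}; fixed.
Sat(E[q U AF (a ∧ ¬q)]) = {2, 3, 4}
|Sat(E[q U AF (a ∧ ¬q)])| = |{2, 3, 4}| = 3.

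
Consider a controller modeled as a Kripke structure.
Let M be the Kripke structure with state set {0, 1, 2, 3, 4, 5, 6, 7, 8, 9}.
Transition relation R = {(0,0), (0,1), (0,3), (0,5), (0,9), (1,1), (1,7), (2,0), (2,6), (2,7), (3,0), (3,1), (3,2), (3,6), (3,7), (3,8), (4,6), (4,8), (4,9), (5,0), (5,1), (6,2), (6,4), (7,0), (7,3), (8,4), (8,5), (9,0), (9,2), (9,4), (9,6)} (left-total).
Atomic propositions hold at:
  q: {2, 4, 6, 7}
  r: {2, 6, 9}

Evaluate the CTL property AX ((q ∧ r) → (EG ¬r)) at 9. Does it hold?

No

Sat(q ∧ r) = {2, 6}
Sat(¬r) = {0, 1, 3, 4, 5, 7, 8}
EG ¬r: greatest fixpoint, start Z0 = {0, 1, 3, 4, 5, 7, 8}, keep only states in Sat with some successor in Z. Already a fixed point.
Sat(EG ¬r) = {0, 1, 3, 4, 5, 7, 8}
Sat((q ∧ r) → (EG ¬r)) = {0, 1, 3, 4, 5, 7, 8, 9}
Sat(AX ((q ∧ r) → (EG ¬r))) = {s : every successor in {0, 1, 3, 4, 5, 7, 8, 9}} = {0, 1, 5, 7, 8}
9 ∉ Sat(AX ((q ∧ r) → (EG ¬r))) = {0, 1, 5, 7, 8}, so the formula does not hold at 9.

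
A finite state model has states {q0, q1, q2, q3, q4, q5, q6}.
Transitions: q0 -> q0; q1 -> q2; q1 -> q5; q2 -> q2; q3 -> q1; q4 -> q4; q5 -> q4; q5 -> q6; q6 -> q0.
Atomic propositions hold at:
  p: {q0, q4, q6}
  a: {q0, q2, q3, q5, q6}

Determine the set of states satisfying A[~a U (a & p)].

{q0, q6}

Sat(~a) = {q1, q4}
Sat(a & p) = {q0, q6}
A[~a U (a & p)]: least fixpoint, start Z0 = Sat((a & p)) = {q0, q6}, add states in Sat(~a) with every successor in Z. Already a fixed point.
Sat(A[~a U (a & p)]) = {q0, q6}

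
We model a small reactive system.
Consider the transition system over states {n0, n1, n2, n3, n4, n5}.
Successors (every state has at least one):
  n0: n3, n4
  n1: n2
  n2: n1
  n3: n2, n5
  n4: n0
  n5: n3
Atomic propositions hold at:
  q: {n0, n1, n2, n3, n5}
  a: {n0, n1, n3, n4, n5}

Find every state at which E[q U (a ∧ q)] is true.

{n0, n1, n2, n3, n5}

Sat(a ∧ q) = {n0, n1, n3, n5}
E[q U (a ∧ q)]: least fixpoint, start Z0 = Sat((a ∧ q)) = {n0, n1, n3, n5}, add states in Sat(q) with some successor in Z. Z1 = {n0, n1, n2, n3, n5}; fixed.
Sat(E[q U (a ∧ q)]) = {n0, n1, n2, n3, n5}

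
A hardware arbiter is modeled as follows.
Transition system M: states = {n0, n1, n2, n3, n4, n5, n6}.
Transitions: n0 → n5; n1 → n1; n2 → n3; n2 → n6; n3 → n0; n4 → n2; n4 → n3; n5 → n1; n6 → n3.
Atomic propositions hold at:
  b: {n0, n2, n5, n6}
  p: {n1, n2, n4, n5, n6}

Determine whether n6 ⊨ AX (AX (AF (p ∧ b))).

Sat(p ∧ b) = {n2, n5, n6}
AF (p ∧ b): least fixpoint, start Z0 = {n2, n5, n6}, add states with every successor in Z. Z1 = {n0, n2, n5, n6}; Z2 = {n0, n2, n3, n5, n6}; Z3 = {n0, n2, n3, n4, n5, n6}; fixed.
Sat(AF (p ∧ b)) = {n0, n2, n3, n4, n5, n6}
Sat(AX (AF (p ∧ b))) = {s : every successor in {n0, n2, n3, n4, n5, n6}} = {n0, n2, n3, n4, n6}
Sat(AX (AX (AF (p ∧ b)))) = {s : every successor in {n0, n2, n3, n4, n6}} = {n2, n3, n4, n6}
n6 ∈ Sat(AX (AX (AF (p ∧ b)))) = {n2, n3, n4, n6}, so the formula holds at n6.

Yes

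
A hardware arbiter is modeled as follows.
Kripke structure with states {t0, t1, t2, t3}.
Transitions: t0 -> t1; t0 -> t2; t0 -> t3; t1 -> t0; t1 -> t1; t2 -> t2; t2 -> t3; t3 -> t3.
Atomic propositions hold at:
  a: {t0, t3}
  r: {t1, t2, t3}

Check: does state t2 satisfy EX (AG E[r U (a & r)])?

Sat(a & r) = {t3}
E[r U (a & r)]: least fixpoint, start Z0 = Sat((a & r)) = {t3}, add states in Sat(r) with some successor in Z. Z1 = {t2, t3}; fixed.
Sat(E[r U (a & r)]) = {t2, t3}
AG E[r U (a & r)]: greatest fixpoint, start Z0 = {t2, t3}, keep only states in Sat with every successor in Z. Already a fixed point.
Sat(AG E[r U (a & r)]) = {t2, t3}
Sat(EX (AG E[r U (a & r)])) = {s : some successor in {t2, t3}} = {t0, t2, t3}
t2 ∈ Sat(EX (AG E[r U (a & r)])) = {t0, t2, t3}, so the formula holds at t2.

Yes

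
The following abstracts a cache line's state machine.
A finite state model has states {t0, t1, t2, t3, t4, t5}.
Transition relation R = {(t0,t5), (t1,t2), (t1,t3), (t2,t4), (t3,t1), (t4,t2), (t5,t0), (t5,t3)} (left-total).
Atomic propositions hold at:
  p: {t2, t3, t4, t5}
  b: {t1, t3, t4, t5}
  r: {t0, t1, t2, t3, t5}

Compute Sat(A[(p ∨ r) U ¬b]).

Sat(p ∨ r) = {t0, t1, t2, t3, t4, t5}
Sat(¬b) = {t0, t2}
A[(p ∨ r) U ¬b]: least fixpoint, start Z0 = Sat(¬b) = {t0, t2}, add states in Sat(p ∨ r) with every successor in Z. Z1 = {t0, t2, t4}; fixed.
Sat(A[(p ∨ r) U ¬b]) = {t0, t2, t4}

{t0, t2, t4}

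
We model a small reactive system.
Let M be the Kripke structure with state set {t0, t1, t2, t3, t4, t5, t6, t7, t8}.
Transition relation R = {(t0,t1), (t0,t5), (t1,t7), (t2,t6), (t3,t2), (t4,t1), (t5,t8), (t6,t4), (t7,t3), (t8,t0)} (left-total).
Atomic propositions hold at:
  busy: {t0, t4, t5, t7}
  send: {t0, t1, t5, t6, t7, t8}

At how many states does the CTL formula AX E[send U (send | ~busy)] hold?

Sat(~busy) = {t1, t2, t3, t6, t8}
Sat(send | ~busy) = {t0, t1, t2, t3, t5, t6, t7, t8}
E[send U (send | ~busy)]: least fixpoint, start Z0 = Sat((send | ~busy)) = {t0, t1, t2, t3, t5, t6, t7, t8}, add states in Sat(send) with some successor in Z. Already a fixed point.
Sat(E[send U (send | ~busy)]) = {t0, t1, t2, t3, t5, t6, t7, t8}
Sat(AX E[send U (send | ~busy)]) = {s : every successor in {t0, t1, t2, t3, t5, t6, t7, t8}} = {t0, t1, t2, t3, t4, t5, t7, t8}
|Sat(AX E[send U (send | ~busy)])| = |{t0, t1, t2, t3, t4, t5, t7, t8}| = 8.

8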